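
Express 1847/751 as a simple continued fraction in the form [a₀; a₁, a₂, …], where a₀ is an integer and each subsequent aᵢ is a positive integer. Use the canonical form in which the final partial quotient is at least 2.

[2; 2, 5, 1, 1, 1, 9, 2]

1847 = 2·751 + 345, so a_0 = 2
751 = 2·345 + 61, so a_1 = 2
345 = 5·61 + 40, so a_2 = 5
61 = 1·40 + 21, so a_3 = 1
40 = 1·21 + 19, so a_4 = 1
21 = 1·19 + 2, so a_5 = 1
19 = 9·2 + 1, so a_6 = 9
2 = 2·1 + 0, so a_7 = 2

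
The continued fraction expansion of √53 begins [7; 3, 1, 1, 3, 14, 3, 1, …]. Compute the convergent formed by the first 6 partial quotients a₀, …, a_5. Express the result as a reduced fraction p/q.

2599/357

Start with 14.
3 + 1/(14/1) = 3 + 1/14 = 43/14
1 + 1/(43/14) = 1 + 14/43 = 57/43
1 + 1/(57/43) = 1 + 43/57 = 100/57
3 + 1/(100/57) = 3 + 57/100 = 357/100
7 + 1/(357/100) = 7 + 100/357 = 2599/357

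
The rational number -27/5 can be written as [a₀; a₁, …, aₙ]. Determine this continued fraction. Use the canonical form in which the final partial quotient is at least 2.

[-6; 1, 1, 2]

-27 ÷ 5 → quotient -6, remainder 3
5 ÷ 3 → quotient 1, remainder 2
3 ÷ 2 → quotient 1, remainder 1
2 ÷ 1 → quotient 2, remainder 0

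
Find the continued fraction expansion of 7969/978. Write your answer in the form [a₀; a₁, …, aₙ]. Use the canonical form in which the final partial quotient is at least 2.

7969 = 8·978 + 145, so a_0 = 8
978 = 6·145 + 108, so a_1 = 6
145 = 1·108 + 37, so a_2 = 1
108 = 2·37 + 34, so a_3 = 2
37 = 1·34 + 3, so a_4 = 1
34 = 11·3 + 1, so a_5 = 11
3 = 3·1 + 0, so a_6 = 3

[8; 6, 1, 2, 1, 11, 3]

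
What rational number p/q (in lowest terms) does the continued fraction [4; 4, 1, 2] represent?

59/14

Use the convergent recurrence hₖ = aₖ·hₖ₋₁ + hₖ₋₂ (and likewise for the denominators kₖ):
a_0 = 4: 4/1
a_1 = 4: 17/4
a_2 = 1: 21/5
a_3 = 2: 59/14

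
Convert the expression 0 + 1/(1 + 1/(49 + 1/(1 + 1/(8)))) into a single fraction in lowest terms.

Start with 8.
1 + 1/(8/1) = 1 + 1/8 = 9/8
49 + 1/(9/8) = 49 + 8/9 = 449/9
1 + 1/(449/9) = 1 + 9/449 = 458/449
0 + 1/(458/449) = 0 + 449/458 = 449/458

449/458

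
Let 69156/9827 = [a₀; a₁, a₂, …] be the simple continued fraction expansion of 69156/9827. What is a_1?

69156 = 7·9827 + 367, so a_0 = 7
9827 = 26·367 + 285, so a_1 = 26

26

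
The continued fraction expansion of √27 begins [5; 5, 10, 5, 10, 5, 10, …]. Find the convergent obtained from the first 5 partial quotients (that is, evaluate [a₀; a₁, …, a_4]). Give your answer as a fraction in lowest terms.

Starting at the tail and folding back:
Start with 10.
5 + 1/(10/1) = 5 + 1/10 = 51/10
10 + 1/(51/10) = 10 + 10/51 = 520/51
5 + 1/(520/51) = 5 + 51/520 = 2651/520
5 + 1/(2651/520) = 5 + 520/2651 = 13775/2651

13775/2651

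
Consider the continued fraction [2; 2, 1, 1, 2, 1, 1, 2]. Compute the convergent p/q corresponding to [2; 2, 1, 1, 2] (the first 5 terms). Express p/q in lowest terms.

Start with 2.
1 + 1/(2/1) = 1 + 1/2 = 3/2
1 + 1/(3/2) = 1 + 2/3 = 5/3
2 + 1/(5/3) = 2 + 3/5 = 13/5
2 + 1/(13/5) = 2 + 5/13 = 31/13

31/13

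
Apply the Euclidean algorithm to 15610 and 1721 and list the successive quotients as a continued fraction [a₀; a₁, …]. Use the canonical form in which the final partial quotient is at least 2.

Apply division with remainder until the remainder is 0:
⌊15610/1721⌋ = 9, remainder 121
⌊1721/121⌋ = 14, remainder 27
⌊121/27⌋ = 4, remainder 13
⌊27/13⌋ = 2, remainder 1
⌊13/1⌋ = 13, remainder 0

[9; 14, 4, 2, 13]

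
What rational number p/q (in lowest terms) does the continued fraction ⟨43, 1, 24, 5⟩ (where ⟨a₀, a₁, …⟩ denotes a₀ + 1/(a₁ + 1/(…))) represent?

5539/126

a_0 = 43: 43/1
a_1 = 1: 44/1
a_2 = 24: 1099/25
a_3 = 5: 5539/126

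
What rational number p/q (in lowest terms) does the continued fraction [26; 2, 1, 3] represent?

290/11

a_0 = 26: 26/1
a_1 = 2: 53/2
a_2 = 1: 79/3
a_3 = 3: 290/11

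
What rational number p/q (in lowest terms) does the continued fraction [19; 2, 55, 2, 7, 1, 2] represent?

106933/5485

Start with 2.
1 + 1/(2/1) = 1 + 1/2 = 3/2
7 + 1/(3/2) = 7 + 2/3 = 23/3
2 + 1/(23/3) = 2 + 3/23 = 49/23
55 + 1/(49/23) = 55 + 23/49 = 2718/49
2 + 1/(2718/49) = 2 + 49/2718 = 5485/2718
19 + 1/(5485/2718) = 19 + 2718/5485 = 106933/5485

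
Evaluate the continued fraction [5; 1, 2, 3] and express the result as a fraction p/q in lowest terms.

Start with 3.
2 + 1/(3/1) = 2 + 1/3 = 7/3
1 + 1/(7/3) = 1 + 3/7 = 10/7
5 + 1/(10/7) = 5 + 7/10 = 57/10

57/10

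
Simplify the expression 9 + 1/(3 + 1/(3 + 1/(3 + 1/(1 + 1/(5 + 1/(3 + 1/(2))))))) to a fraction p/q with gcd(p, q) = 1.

a_0 = 9: 9/1
a_1 = 3: 28/3
a_2 = 3: 93/10
a_3 = 3: 307/33
a_4 = 1: 400/43
a_5 = 5: 2307/248
a_6 = 3: 7321/787
a_7 = 2: 16949/1822

16949/1822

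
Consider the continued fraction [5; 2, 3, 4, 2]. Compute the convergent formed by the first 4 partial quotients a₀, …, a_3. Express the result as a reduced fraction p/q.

163/30

Use the convergent recurrence hₖ = aₖ·hₖ₋₁ + hₖ₋₂ (and likewise for the denominators kₖ):
a_0 = 5: 5/1
a_1 = 2: 11/2
a_2 = 3: 38/7
a_3 = 4: 163/30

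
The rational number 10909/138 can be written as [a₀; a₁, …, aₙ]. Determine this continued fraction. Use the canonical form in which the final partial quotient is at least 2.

[79; 19, 1, 2, 2]

10909 = 79·138 + 7, so a_0 = 79
138 = 19·7 + 5, so a_1 = 19
7 = 1·5 + 2, so a_2 = 1
5 = 2·2 + 1, so a_3 = 2
2 = 2·1 + 0, so a_4 = 2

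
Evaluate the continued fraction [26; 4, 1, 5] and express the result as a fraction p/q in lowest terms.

760/29

Starting at the tail and folding back:
Start with 5.
1 + 1/(5/1) = 1 + 1/5 = 6/5
4 + 1/(6/5) = 4 + 5/6 = 29/6
26 + 1/(29/6) = 26 + 6/29 = 760/29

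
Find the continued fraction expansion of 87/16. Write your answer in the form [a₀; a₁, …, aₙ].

Apply division with remainder until the remainder is 0:
87 ÷ 16 → quotient 5, remainder 7
16 ÷ 7 → quotient 2, remainder 2
7 ÷ 2 → quotient 3, remainder 1
2 ÷ 1 → quotient 2, remainder 0

[5; 2, 3, 2]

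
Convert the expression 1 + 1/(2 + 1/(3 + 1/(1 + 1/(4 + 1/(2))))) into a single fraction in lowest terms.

137/95

a_0 = 1: 1/1
a_1 = 2: 3/2
a_2 = 3: 10/7
a_3 = 1: 13/9
a_4 = 4: 62/43
a_5 = 2: 137/95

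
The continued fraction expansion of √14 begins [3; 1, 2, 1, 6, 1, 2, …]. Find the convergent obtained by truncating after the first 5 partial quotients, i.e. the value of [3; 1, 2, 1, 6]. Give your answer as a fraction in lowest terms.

101/27

a_0 = 3: 3/1
a_1 = 1: 4/1
a_2 = 2: 11/3
a_3 = 1: 15/4
a_4 = 6: 101/27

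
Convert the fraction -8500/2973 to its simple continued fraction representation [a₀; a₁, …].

[-3; 7, 10, 2, 9, 2]

-8500 ÷ 2973 → quotient -3, remainder 419
2973 ÷ 419 → quotient 7, remainder 40
419 ÷ 40 → quotient 10, remainder 19
40 ÷ 19 → quotient 2, remainder 2
19 ÷ 2 → quotient 9, remainder 1
2 ÷ 1 → quotient 2, remainder 0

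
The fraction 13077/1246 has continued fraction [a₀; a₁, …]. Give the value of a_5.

Run the Euclidean algorithm, recording each quotient:
⌊13077/1246⌋ = 10, remainder 617
⌊1246/617⌋ = 2, remainder 12
⌊617/12⌋ = 51, remainder 5
⌊12/5⌋ = 2, remainder 2
⌊5/2⌋ = 2, remainder 1
⌊2/1⌋ = 2, remainder 0

2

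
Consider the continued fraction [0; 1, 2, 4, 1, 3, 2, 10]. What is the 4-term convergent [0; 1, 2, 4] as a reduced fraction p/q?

9/13

a_0 = 0: 0/1
a_1 = 1: 1/1
a_2 = 2: 2/3
a_3 = 4: 9/13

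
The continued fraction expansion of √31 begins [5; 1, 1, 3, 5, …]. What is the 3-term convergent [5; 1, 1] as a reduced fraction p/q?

11/2

Start with 1.
1 + 1/(1/1) = 1 + 1/1 = 2/1
5 + 1/(2/1) = 5 + 1/2 = 11/2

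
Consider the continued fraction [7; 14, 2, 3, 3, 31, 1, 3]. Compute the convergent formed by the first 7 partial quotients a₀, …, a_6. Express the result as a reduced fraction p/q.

Build up convergents one term at a time:
a_0 = 7: 7/1
a_1 = 14: 99/14
a_2 = 2: 205/29
a_3 = 3: 714/101
a_4 = 3: 2347/332
a_5 = 31: 73471/10393
a_6 = 1: 75818/10725

75818/10725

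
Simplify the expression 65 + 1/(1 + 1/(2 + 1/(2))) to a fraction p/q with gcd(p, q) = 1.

Start with 2.
2 + 1/(2/1) = 2 + 1/2 = 5/2
1 + 1/(5/2) = 1 + 2/5 = 7/5
65 + 1/(7/5) = 65 + 5/7 = 460/7

460/7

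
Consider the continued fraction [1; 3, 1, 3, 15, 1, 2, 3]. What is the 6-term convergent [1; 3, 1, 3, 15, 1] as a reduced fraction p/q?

a_0 = 1: 1/1
a_1 = 3: 4/3
a_2 = 1: 5/4
a_3 = 3: 19/15
a_4 = 15: 290/229
a_5 = 1: 309/244

309/244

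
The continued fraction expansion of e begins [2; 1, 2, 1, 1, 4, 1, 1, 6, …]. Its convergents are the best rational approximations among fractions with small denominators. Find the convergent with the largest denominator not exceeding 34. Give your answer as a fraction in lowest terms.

87/32

a_0 = 2: 2/1  (≤ bound)
a_1 = 1: 3/1  (≤ bound)
a_2 = 2: 8/3  (≤ bound)
a_3 = 1: 11/4  (≤ bound)
a_4 = 1: 19/7  (≤ bound)
a_5 = 4: 87/32  (≤ bound)
a_6 = 1: 106/39  (> 34, stop)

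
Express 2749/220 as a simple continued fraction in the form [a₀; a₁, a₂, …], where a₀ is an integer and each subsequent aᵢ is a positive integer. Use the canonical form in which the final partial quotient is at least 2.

[12; 2, 54, 2]

⌊2749/220⌋ = 12, remainder 109
⌊220/109⌋ = 2, remainder 2
⌊109/2⌋ = 54, remainder 1
⌊2/1⌋ = 2, remainder 0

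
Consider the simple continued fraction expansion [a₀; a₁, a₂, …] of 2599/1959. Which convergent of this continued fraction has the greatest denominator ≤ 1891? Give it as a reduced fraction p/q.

1133/854

a_0 = 1: 1/1  (≤ bound)
a_1 = 3: 4/3  (≤ bound)
a_2 = 16: 65/49  (≤ bound)
a_3 = 2: 134/101  (≤ bound)
a_4 = 2: 333/251  (≤ bound)
a_5 = 3: 1133/854  (≤ bound)
a_6 = 2: 2599/1959  (> 1891, stop)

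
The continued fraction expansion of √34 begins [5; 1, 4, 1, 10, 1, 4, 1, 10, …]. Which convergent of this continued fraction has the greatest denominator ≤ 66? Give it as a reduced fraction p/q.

379/65

List convergents until the denominator exceeds the bound:
a_0 = 5: 5/1  (≤ bound)
a_1 = 1: 6/1  (≤ bound)
a_2 = 4: 29/5  (≤ bound)
a_3 = 1: 35/6  (≤ bound)
a_4 = 10: 379/65  (≤ bound)
a_5 = 1: 414/71  (> 66, stop)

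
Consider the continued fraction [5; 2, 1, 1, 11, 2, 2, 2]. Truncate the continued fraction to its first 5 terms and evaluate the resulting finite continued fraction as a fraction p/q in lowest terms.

a_0 = 5: 5/1
a_1 = 2: 11/2
a_2 = 1: 16/3
a_3 = 1: 27/5
a_4 = 11: 313/58

313/58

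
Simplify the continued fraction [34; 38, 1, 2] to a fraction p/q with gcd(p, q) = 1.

Work from the innermost term outward:
Start with 2.
1 + 1/(2/1) = 1 + 1/2 = 3/2
38 + 1/(3/2) = 38 + 2/3 = 116/3
34 + 1/(116/3) = 34 + 3/116 = 3947/116

3947/116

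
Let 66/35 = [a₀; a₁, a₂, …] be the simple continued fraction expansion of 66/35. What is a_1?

1

66 ÷ 35 → quotient 1, remainder 31
35 ÷ 31 → quotient 1, remainder 4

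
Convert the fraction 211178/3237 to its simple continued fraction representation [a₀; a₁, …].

[65; 4, 5, 3, 48]

Apply division with remainder until the remainder is 0:
211178 ÷ 3237 → quotient 65, remainder 773
3237 ÷ 773 → quotient 4, remainder 145
773 ÷ 145 → quotient 5, remainder 48
145 ÷ 48 → quotient 3, remainder 1
48 ÷ 1 → quotient 48, remainder 0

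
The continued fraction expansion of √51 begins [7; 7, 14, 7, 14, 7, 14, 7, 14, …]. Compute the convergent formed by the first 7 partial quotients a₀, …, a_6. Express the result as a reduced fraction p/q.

Build up convergents one term at a time:
a_0 = 7: 7/1
a_1 = 7: 50/7
a_2 = 14: 707/99
a_3 = 7: 4999/700
a_4 = 14: 70693/9899
a_5 = 7: 499850/69993
a_6 = 14: 7068593/989801

7068593/989801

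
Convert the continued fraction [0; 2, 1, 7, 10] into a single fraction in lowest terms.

Start with 10.
7 + 1/(10/1) = 7 + 1/10 = 71/10
1 + 1/(71/10) = 1 + 10/71 = 81/71
2 + 1/(81/71) = 2 + 71/81 = 233/81
0 + 1/(233/81) = 0 + 81/233 = 81/233

81/233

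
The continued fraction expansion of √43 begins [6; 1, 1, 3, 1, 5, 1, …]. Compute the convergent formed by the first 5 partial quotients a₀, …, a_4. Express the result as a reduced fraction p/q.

59/9

Starting at the tail and folding back:
Start with 1.
3 + 1/(1/1) = 3 + 1/1 = 4/1
1 + 1/(4/1) = 1 + 1/4 = 5/4
1 + 1/(5/4) = 1 + 4/5 = 9/5
6 + 1/(9/5) = 6 + 5/9 = 59/9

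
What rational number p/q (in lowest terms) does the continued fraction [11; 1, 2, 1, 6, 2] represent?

681/58

Collapse the nested fraction from the inside out:
Start with 2.
6 + 1/(2/1) = 6 + 1/2 = 13/2
1 + 1/(13/2) = 1 + 2/13 = 15/13
2 + 1/(15/13) = 2 + 13/15 = 43/15
1 + 1/(43/15) = 1 + 15/43 = 58/43
11 + 1/(58/43) = 11 + 43/58 = 681/58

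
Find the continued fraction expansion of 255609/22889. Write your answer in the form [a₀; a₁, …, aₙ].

[11; 5, 1, 41, 11, 2, 1, 2]

Repeatedly divide and take the remainder:
255609 = 11·22889 + 3830, so a_0 = 11
22889 = 5·3830 + 3739, so a_1 = 5
3830 = 1·3739 + 91, so a_2 = 1
3739 = 41·91 + 8, so a_3 = 41
91 = 11·8 + 3, so a_4 = 11
8 = 2·3 + 2, so a_5 = 2
3 = 1·2 + 1, so a_6 = 1
2 = 2·1 + 0, so a_7 = 2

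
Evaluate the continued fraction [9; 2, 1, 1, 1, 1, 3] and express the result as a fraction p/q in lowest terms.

441/47

a_0 = 9: 9/1
a_1 = 2: 19/2
a_2 = 1: 28/3
a_3 = 1: 47/5
a_4 = 1: 75/8
a_5 = 1: 122/13
a_6 = 3: 441/47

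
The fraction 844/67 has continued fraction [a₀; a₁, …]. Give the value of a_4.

844 ÷ 67 → quotient 12, remainder 40
67 ÷ 40 → quotient 1, remainder 27
40 ÷ 27 → quotient 1, remainder 13
27 ÷ 13 → quotient 2, remainder 1
13 ÷ 1 → quotient 13, remainder 0

13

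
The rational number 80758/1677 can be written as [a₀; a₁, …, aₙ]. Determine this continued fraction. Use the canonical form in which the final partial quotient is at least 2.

⌊80758/1677⌋ = 48, remainder 262
⌊1677/262⌋ = 6, remainder 105
⌊262/105⌋ = 2, remainder 52
⌊105/52⌋ = 2, remainder 1
⌊52/1⌋ = 52, remainder 0

[48; 6, 2, 2, 52]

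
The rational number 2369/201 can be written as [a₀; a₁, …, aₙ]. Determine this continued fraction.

[11; 1, 3, 1, 2, 14]

2369 = 11·201 + 158, so a_0 = 11
201 = 1·158 + 43, so a_1 = 1
158 = 3·43 + 29, so a_2 = 3
43 = 1·29 + 14, so a_3 = 1
29 = 2·14 + 1, so a_4 = 2
14 = 14·1 + 0, so a_5 = 14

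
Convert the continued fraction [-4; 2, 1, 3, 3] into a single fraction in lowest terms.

a_0 = -4: -4/1
a_1 = 2: -7/2
a_2 = 1: -11/3
a_3 = 3: -40/11
a_4 = 3: -131/36

-131/36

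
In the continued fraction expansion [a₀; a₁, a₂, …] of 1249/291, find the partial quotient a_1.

3

Apply division with remainder until the remainder is 0:
1249 = 4·291 + 85, so a_0 = 4
291 = 3·85 + 36, so a_1 = 3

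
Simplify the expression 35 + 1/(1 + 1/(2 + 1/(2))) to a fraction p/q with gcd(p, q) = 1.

Start with 2.
2 + 1/(2/1) = 2 + 1/2 = 5/2
1 + 1/(5/2) = 1 + 2/5 = 7/5
35 + 1/(7/5) = 35 + 5/7 = 250/7

250/7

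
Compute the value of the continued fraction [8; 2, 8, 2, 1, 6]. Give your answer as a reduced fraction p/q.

Work from the innermost term outward:
Start with 6.
1 + 1/(6/1) = 1 + 1/6 = 7/6
2 + 1/(7/6) = 2 + 6/7 = 20/7
8 + 1/(20/7) = 8 + 7/20 = 167/20
2 + 1/(167/20) = 2 + 20/167 = 354/167
8 + 1/(354/167) = 8 + 167/354 = 2999/354

2999/354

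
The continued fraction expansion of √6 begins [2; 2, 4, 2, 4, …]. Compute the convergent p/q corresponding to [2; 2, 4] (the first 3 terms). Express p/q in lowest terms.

Start with 4.
2 + 1/(4/1) = 2 + 1/4 = 9/4
2 + 1/(9/4) = 2 + 4/9 = 22/9

22/9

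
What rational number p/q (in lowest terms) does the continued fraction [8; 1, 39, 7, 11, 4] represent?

Collapse the nested fraction from the inside out:
Start with 4.
11 + 1/(4/1) = 11 + 1/4 = 45/4
7 + 1/(45/4) = 7 + 4/45 = 319/45
39 + 1/(319/45) = 39 + 45/319 = 12486/319
1 + 1/(12486/319) = 1 + 319/12486 = 12805/12486
8 + 1/(12805/12486) = 8 + 12486/12805 = 114926/12805

114926/12805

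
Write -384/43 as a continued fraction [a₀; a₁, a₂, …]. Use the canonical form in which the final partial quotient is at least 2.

Run the Euclidean algorithm, recording each quotient:
⌊-384/43⌋ = -9, remainder 3
⌊43/3⌋ = 14, remainder 1
⌊3/1⌋ = 3, remainder 0

[-9; 14, 3]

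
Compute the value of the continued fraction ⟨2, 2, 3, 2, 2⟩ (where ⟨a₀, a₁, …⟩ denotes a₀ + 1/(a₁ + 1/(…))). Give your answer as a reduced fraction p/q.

Compute successive convergents:
a_0 = 2: 2/1
a_1 = 2: 5/2
a_2 = 3: 17/7
a_3 = 2: 39/16
a_4 = 2: 95/39

95/39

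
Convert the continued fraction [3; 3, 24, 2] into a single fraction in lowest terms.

a_0 = 3: 3/1
a_1 = 3: 10/3
a_2 = 24: 243/73
a_3 = 2: 496/149

496/149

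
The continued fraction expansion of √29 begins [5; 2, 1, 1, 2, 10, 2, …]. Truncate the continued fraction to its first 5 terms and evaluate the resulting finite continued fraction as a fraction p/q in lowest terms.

Starting at the tail and folding back:
Start with 2.
1 + 1/(2/1) = 1 + 1/2 = 3/2
1 + 1/(3/2) = 1 + 2/3 = 5/3
2 + 1/(5/3) = 2 + 3/5 = 13/5
5 + 1/(13/5) = 5 + 5/13 = 70/13

70/13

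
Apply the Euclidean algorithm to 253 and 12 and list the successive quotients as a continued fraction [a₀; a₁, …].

253 = 21·12 + 1, so a_0 = 21
12 = 12·1 + 0, so a_1 = 12

[21; 12]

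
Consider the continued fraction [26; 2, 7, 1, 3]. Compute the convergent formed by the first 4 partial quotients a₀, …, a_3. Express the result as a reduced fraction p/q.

450/17

Work from the innermost term outward:
Start with 1.
7 + 1/(1/1) = 7 + 1/1 = 8/1
2 + 1/(8/1) = 2 + 1/8 = 17/8
26 + 1/(17/8) = 26 + 8/17 = 450/17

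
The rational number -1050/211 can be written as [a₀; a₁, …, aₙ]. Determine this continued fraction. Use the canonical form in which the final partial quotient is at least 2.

[-5; 42, 5]

Repeatedly divide and take the remainder:
-1050 = -5·211 + 5, so a_0 = -5
211 = 42·5 + 1, so a_1 = 42
5 = 5·1 + 0, so a_2 = 5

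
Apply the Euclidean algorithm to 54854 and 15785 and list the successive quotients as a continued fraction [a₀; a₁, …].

[3; 2, 9, 1, 1, 8, 4, 11]

54854 ÷ 15785 → quotient 3, remainder 7499
15785 ÷ 7499 → quotient 2, remainder 787
7499 ÷ 787 → quotient 9, remainder 416
787 ÷ 416 → quotient 1, remainder 371
416 ÷ 371 → quotient 1, remainder 45
371 ÷ 45 → quotient 8, remainder 11
45 ÷ 11 → quotient 4, remainder 1
11 ÷ 1 → quotient 11, remainder 0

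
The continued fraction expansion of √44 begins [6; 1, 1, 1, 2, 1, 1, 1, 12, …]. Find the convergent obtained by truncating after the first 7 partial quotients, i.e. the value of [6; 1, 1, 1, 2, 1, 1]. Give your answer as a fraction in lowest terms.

a_0 = 6: 6/1
a_1 = 1: 7/1
a_2 = 1: 13/2
a_3 = 1: 20/3
a_4 = 2: 53/8
a_5 = 1: 73/11
a_6 = 1: 126/19

126/19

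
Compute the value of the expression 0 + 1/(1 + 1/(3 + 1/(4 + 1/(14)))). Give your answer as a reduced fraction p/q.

185/242

Start with 14.
4 + 1/(14/1) = 4 + 1/14 = 57/14
3 + 1/(57/14) = 3 + 14/57 = 185/57
1 + 1/(185/57) = 1 + 57/185 = 242/185
0 + 1/(242/185) = 0 + 185/242 = 185/242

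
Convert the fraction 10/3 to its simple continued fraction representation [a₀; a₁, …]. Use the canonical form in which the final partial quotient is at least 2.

[3; 3]

Apply division with remainder until the remainder is 0:
10 = 3·3 + 1, so a_0 = 3
3 = 3·1 + 0, so a_1 = 3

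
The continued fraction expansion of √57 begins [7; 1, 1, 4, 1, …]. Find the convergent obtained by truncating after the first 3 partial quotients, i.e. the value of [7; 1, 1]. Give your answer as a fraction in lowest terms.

a_0 = 7: 7/1
a_1 = 1: 8/1
a_2 = 1: 15/2

15/2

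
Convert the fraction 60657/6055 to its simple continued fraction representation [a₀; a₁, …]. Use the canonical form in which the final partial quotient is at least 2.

60657 = 10·6055 + 107, so a_0 = 10
6055 = 56·107 + 63, so a_1 = 56
107 = 1·63 + 44, so a_2 = 1
63 = 1·44 + 19, so a_3 = 1
44 = 2·19 + 6, so a_4 = 2
19 = 3·6 + 1, so a_5 = 3
6 = 6·1 + 0, so a_6 = 6

[10; 56, 1, 1, 2, 3, 6]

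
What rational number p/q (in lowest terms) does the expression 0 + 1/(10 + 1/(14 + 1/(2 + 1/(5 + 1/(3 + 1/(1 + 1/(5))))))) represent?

3831/38575

a_0 = 0: 0/1
a_1 = 10: 1/10
a_2 = 14: 14/141
a_3 = 2: 29/292
a_4 = 5: 159/1601
a_5 = 3: 506/5095
a_6 = 1: 665/6696
a_7 = 5: 3831/38575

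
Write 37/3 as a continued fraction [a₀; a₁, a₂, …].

Repeatedly divide and take the remainder:
⌊37/3⌋ = 12, remainder 1
⌊3/1⌋ = 3, remainder 0

[12; 3]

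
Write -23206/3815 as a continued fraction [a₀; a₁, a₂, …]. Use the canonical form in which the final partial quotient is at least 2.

Apply division with remainder until the remainder is 0:
-23206 ÷ 3815 → quotient -7, remainder 3499
3815 ÷ 3499 → quotient 1, remainder 316
3499 ÷ 316 → quotient 11, remainder 23
316 ÷ 23 → quotient 13, remainder 17
23 ÷ 17 → quotient 1, remainder 6
17 ÷ 6 → quotient 2, remainder 5
6 ÷ 5 → quotient 1, remainder 1
5 ÷ 1 → quotient 5, remainder 0

[-7; 1, 11, 13, 1, 2, 1, 5]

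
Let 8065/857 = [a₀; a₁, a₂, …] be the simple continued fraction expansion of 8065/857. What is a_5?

15

⌊8065/857⌋ = 9, remainder 352
⌊857/352⌋ = 2, remainder 153
⌊352/153⌋ = 2, remainder 46
⌊153/46⌋ = 3, remainder 15
⌊46/15⌋ = 3, remainder 1
⌊15/1⌋ = 15, remainder 0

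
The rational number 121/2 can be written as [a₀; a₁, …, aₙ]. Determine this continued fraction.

Repeatedly divide and take the remainder:
121 = 60·2 + 1, so a_0 = 60
2 = 2·1 + 0, so a_1 = 2

[60; 2]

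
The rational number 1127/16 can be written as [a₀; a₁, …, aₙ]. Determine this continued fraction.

Apply division with remainder until the remainder is 0:
1127 ÷ 16 → quotient 70, remainder 7
16 ÷ 7 → quotient 2, remainder 2
7 ÷ 2 → quotient 3, remainder 1
2 ÷ 1 → quotient 2, remainder 0

[70; 2, 3, 2]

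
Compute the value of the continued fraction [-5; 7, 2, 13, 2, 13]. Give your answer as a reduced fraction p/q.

-27490/5649

Start with 13.
2 + 1/(13/1) = 2 + 1/13 = 27/13
13 + 1/(27/13) = 13 + 13/27 = 364/27
2 + 1/(364/27) = 2 + 27/364 = 755/364
7 + 1/(755/364) = 7 + 364/755 = 5649/755
-5 + 1/(5649/755) = -5 + 755/5649 = -27490/5649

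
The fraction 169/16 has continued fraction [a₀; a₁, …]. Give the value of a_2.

Repeatedly divide and take the remainder:
169 ÷ 16 → quotient 10, remainder 9
16 ÷ 9 → quotient 1, remainder 7
9 ÷ 7 → quotient 1, remainder 2

1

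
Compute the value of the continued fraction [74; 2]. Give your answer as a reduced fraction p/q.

149/2

Compute successive convergents:
a_0 = 74: 74/1
a_1 = 2: 149/2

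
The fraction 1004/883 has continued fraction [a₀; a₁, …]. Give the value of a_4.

Repeatedly divide and take the remainder:
1004 = 1·883 + 121, so a_0 = 1
883 = 7·121 + 36, so a_1 = 7
121 = 3·36 + 13, so a_2 = 3
36 = 2·13 + 10, so a_3 = 2
13 = 1·10 + 3, so a_4 = 1

1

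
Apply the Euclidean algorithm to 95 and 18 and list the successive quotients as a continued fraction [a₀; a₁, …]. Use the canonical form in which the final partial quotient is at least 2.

Run the Euclidean algorithm, recording each quotient:
95 = 5·18 + 5, so a_0 = 5
18 = 3·5 + 3, so a_1 = 3
5 = 1·3 + 2, so a_2 = 1
3 = 1·2 + 1, so a_3 = 1
2 = 2·1 + 0, so a_4 = 2

[5; 3, 1, 1, 2]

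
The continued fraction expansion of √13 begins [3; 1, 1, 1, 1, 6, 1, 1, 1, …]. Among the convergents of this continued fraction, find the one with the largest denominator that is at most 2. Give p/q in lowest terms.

List convergents until the denominator exceeds the bound:
a_0 = 3: 3/1  (≤ bound)
a_1 = 1: 4/1  (≤ bound)
a_2 = 1: 7/2  (≤ bound)
a_3 = 1: 11/3  (> 2, stop)

7/2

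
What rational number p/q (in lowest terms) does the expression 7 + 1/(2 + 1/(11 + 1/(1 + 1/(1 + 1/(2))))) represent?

Collapse the nested fraction from the inside out:
Start with 2.
1 + 1/(2/1) = 1 + 1/2 = 3/2
1 + 1/(3/2) = 1 + 2/3 = 5/3
11 + 1/(5/3) = 11 + 3/5 = 58/5
2 + 1/(58/5) = 2 + 5/58 = 121/58
7 + 1/(121/58) = 7 + 58/121 = 905/121

905/121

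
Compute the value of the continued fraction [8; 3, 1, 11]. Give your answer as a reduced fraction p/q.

388/47

Start with 11.
1 + 1/(11/1) = 1 + 1/11 = 12/11
3 + 1/(12/11) = 3 + 11/12 = 47/12
8 + 1/(47/12) = 8 + 12/47 = 388/47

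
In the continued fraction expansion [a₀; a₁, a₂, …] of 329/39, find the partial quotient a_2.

⌊329/39⌋ = 8, remainder 17
⌊39/17⌋ = 2, remainder 5
⌊17/5⌋ = 3, remainder 2

3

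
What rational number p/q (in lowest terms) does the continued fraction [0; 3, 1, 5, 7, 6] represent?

264/1013

Work from the innermost term outward:
Start with 6.
7 + 1/(6/1) = 7 + 1/6 = 43/6
5 + 1/(43/6) = 5 + 6/43 = 221/43
1 + 1/(221/43) = 1 + 43/221 = 264/221
3 + 1/(264/221) = 3 + 221/264 = 1013/264
0 + 1/(1013/264) = 0 + 264/1013 = 264/1013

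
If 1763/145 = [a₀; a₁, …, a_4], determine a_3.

Apply division with remainder until the remainder is 0:
1763 ÷ 145 → quotient 12, remainder 23
145 ÷ 23 → quotient 6, remainder 7
23 ÷ 7 → quotient 3, remainder 2
7 ÷ 2 → quotient 3, remainder 1

3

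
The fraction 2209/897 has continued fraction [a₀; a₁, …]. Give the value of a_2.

6

2209 ÷ 897 → quotient 2, remainder 415
897 ÷ 415 → quotient 2, remainder 67
415 ÷ 67 → quotient 6, remainder 13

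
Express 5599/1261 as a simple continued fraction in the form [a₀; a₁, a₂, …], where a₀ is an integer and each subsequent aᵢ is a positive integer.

[4; 2, 3, 1, 2, 12, 4]

Apply division with remainder until the remainder is 0:
⌊5599/1261⌋ = 4, remainder 555
⌊1261/555⌋ = 2, remainder 151
⌊555/151⌋ = 3, remainder 102
⌊151/102⌋ = 1, remainder 49
⌊102/49⌋ = 2, remainder 4
⌊49/4⌋ = 12, remainder 1
⌊4/1⌋ = 4, remainder 0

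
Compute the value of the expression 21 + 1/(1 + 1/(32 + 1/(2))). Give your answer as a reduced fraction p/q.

Start with 2.
32 + 1/(2/1) = 32 + 1/2 = 65/2
1 + 1/(65/2) = 1 + 2/65 = 67/65
21 + 1/(67/65) = 21 + 65/67 = 1472/67

1472/67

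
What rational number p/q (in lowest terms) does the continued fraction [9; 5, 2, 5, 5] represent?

2856/311

a_0 = 9: 9/1
a_1 = 5: 46/5
a_2 = 2: 101/11
a_3 = 5: 551/60
a_4 = 5: 2856/311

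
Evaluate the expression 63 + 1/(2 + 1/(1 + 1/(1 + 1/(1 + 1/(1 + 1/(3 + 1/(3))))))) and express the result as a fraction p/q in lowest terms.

9761/154

Start with 3.
3 + 1/(3/1) = 3 + 1/3 = 10/3
1 + 1/(10/3) = 1 + 3/10 = 13/10
1 + 1/(13/10) = 1 + 10/13 = 23/13
1 + 1/(23/13) = 1 + 13/23 = 36/23
1 + 1/(36/23) = 1 + 23/36 = 59/36
2 + 1/(59/36) = 2 + 36/59 = 154/59
63 + 1/(154/59) = 63 + 59/154 = 9761/154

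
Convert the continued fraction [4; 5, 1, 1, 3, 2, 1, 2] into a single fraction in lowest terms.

Use the convergent recurrence hₖ = aₖ·hₖ₋₁ + hₖ₋₂ (and likewise for the denominators kₖ):
a_0 = 4: 4/1
a_1 = 5: 21/5
a_2 = 1: 25/6
a_3 = 1: 46/11
a_4 = 3: 163/39
a_5 = 2: 372/89
a_6 = 1: 535/128
a_7 = 2: 1442/345

1442/345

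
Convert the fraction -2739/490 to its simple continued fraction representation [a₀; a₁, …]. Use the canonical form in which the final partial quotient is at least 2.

Run the Euclidean algorithm, recording each quotient:
-2739 ÷ 490 → quotient -6, remainder 201
490 ÷ 201 → quotient 2, remainder 88
201 ÷ 88 → quotient 2, remainder 25
88 ÷ 25 → quotient 3, remainder 13
25 ÷ 13 → quotient 1, remainder 12
13 ÷ 12 → quotient 1, remainder 1
12 ÷ 1 → quotient 12, remainder 0

[-6; 2, 2, 3, 1, 1, 12]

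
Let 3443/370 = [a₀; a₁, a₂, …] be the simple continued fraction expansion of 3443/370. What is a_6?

⌊3443/370⌋ = 9, remainder 113
⌊370/113⌋ = 3, remainder 31
⌊113/31⌋ = 3, remainder 20
⌊31/20⌋ = 1, remainder 11
⌊20/11⌋ = 1, remainder 9
⌊11/9⌋ = 1, remainder 2
⌊9/2⌋ = 4, remainder 1

4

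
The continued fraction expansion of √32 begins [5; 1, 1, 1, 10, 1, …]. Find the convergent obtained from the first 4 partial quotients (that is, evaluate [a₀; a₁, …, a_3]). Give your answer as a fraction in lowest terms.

Compute successive convergents:
a_0 = 5: 5/1
a_1 = 1: 6/1
a_2 = 1: 11/2
a_3 = 1: 17/3

17/3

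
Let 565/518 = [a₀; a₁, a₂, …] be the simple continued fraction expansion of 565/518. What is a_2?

47

565 ÷ 518 → quotient 1, remainder 47
518 ÷ 47 → quotient 11, remainder 1
47 ÷ 1 → quotient 47, remainder 0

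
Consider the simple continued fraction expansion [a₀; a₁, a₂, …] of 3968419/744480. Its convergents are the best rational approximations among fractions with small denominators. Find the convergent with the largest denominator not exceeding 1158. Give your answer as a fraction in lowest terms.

1855/348

List convergents until the denominator exceeds the bound:
a_0 = 5: 5/1  (≤ bound)
a_1 = 3: 16/3  (≤ bound)
a_2 = 38: 613/115  (≤ bound)
a_3 = 3: 1855/348  (≤ bound)
a_4 = 3: 6178/1159  (> 1158, stop)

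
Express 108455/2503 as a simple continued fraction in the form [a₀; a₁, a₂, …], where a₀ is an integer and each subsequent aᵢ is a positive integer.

[43; 3, 33, 25]

Repeatedly divide and take the remainder:
⌊108455/2503⌋ = 43, remainder 826
⌊2503/826⌋ = 3, remainder 25
⌊826/25⌋ = 33, remainder 1
⌊25/1⌋ = 25, remainder 0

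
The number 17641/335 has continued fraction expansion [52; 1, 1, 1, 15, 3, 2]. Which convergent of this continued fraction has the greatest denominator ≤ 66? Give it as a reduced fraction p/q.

2475/47

List convergents until the denominator exceeds the bound:
a_0 = 52: 52/1  (≤ bound)
a_1 = 1: 53/1  (≤ bound)
a_2 = 1: 105/2  (≤ bound)
a_3 = 1: 158/3  (≤ bound)
a_4 = 15: 2475/47  (≤ bound)
a_5 = 3: 7583/144  (> 66, stop)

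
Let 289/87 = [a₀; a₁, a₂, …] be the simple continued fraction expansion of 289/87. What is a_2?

⌊289/87⌋ = 3, remainder 28
⌊87/28⌋ = 3, remainder 3
⌊28/3⌋ = 9, remainder 1

9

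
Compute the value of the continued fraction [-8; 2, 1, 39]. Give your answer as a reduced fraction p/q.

-912/119

Start with 39.
1 + 1/(39/1) = 1 + 1/39 = 40/39
2 + 1/(40/39) = 2 + 39/40 = 119/40
-8 + 1/(119/40) = -8 + 40/119 = -912/119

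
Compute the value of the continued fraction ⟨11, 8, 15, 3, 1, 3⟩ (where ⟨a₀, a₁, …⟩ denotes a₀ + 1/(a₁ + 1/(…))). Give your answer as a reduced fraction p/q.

20546/1847

a_0 = 11: 11/1
a_1 = 8: 89/8
a_2 = 15: 1346/121
a_3 = 3: 4127/371
a_4 = 1: 5473/492
a_5 = 3: 20546/1847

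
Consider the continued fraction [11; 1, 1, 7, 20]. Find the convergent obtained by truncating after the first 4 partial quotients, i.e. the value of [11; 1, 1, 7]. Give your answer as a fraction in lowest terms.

173/15

a_0 = 11: 11/1
a_1 = 1: 12/1
a_2 = 1: 23/2
a_3 = 7: 173/15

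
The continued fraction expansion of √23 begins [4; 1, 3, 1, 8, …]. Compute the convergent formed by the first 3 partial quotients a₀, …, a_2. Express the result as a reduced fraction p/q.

Work from the innermost term outward:
Start with 3.
1 + 1/(3/1) = 1 + 1/3 = 4/3
4 + 1/(4/3) = 4 + 3/4 = 19/4

19/4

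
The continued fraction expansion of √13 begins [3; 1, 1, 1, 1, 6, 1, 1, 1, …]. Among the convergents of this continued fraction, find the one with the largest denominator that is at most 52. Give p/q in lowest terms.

List convergents until the denominator exceeds the bound:
a_0 = 3: 3/1  (≤ bound)
a_1 = 1: 4/1  (≤ bound)
a_2 = 1: 7/2  (≤ bound)
a_3 = 1: 11/3  (≤ bound)
a_4 = 1: 18/5  (≤ bound)
a_5 = 6: 119/33  (≤ bound)
a_6 = 1: 137/38  (≤ bound)
a_7 = 1: 256/71  (> 52, stop)

137/38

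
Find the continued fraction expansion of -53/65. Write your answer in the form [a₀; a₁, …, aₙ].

⌊-53/65⌋ = -1, remainder 12
⌊65/12⌋ = 5, remainder 5
⌊12/5⌋ = 2, remainder 2
⌊5/2⌋ = 2, remainder 1
⌊2/1⌋ = 2, remainder 0

[-1; 5, 2, 2, 2]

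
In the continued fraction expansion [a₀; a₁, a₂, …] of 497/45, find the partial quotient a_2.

2

497 ÷ 45 → quotient 11, remainder 2
45 ÷ 2 → quotient 22, remainder 1
2 ÷ 1 → quotient 2, remainder 0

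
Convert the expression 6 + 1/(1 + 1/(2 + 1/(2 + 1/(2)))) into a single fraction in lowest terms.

114/17

Work from the innermost term outward:
Start with 2.
2 + 1/(2/1) = 2 + 1/2 = 5/2
2 + 1/(5/2) = 2 + 2/5 = 12/5
1 + 1/(12/5) = 1 + 5/12 = 17/12
6 + 1/(17/12) = 6 + 12/17 = 114/17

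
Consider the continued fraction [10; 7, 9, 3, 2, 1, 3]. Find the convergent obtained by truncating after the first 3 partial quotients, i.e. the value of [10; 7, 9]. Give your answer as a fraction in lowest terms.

649/64

Start with 9.
7 + 1/(9/1) = 7 + 1/9 = 64/9
10 + 1/(64/9) = 10 + 9/64 = 649/64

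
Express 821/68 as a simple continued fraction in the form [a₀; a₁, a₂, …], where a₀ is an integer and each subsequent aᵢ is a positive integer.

[12; 13, 1, 1, 2]

Apply division with remainder until the remainder is 0:
⌊821/68⌋ = 12, remainder 5
⌊68/5⌋ = 13, remainder 3
⌊5/3⌋ = 1, remainder 2
⌊3/2⌋ = 1, remainder 1
⌊2/1⌋ = 2, remainder 0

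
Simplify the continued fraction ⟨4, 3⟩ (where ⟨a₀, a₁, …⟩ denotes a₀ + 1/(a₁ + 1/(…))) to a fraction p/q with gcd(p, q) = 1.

Starting at the tail and folding back:
Start with 3.
4 + 1/(3/1) = 4 + 1/3 = 13/3

13/3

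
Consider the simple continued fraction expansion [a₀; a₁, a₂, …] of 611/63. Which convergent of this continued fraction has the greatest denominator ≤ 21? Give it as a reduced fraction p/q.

97/10

a_0 = 9: 9/1  (≤ bound)
a_1 = 1: 10/1  (≤ bound)
a_2 = 2: 29/3  (≤ bound)
a_3 = 3: 97/10  (≤ bound)
a_4 = 6: 611/63  (> 21, stop)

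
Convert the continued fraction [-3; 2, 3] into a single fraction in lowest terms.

Use the convergent recurrence hₖ = aₖ·hₖ₋₁ + hₖ₋₂ (and likewise for the denominators kₖ):
a_0 = -3: -3/1
a_1 = 2: -5/2
a_2 = 3: -18/7

-18/7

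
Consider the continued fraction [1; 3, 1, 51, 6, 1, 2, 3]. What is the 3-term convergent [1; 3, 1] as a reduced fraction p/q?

5/4

Start with 1.
3 + 1/(1/1) = 3 + 1/1 = 4/1
1 + 1/(4/1) = 1 + 1/4 = 5/4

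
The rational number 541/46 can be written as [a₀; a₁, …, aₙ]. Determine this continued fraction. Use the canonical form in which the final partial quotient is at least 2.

541 ÷ 46 → quotient 11, remainder 35
46 ÷ 35 → quotient 1, remainder 11
35 ÷ 11 → quotient 3, remainder 2
11 ÷ 2 → quotient 5, remainder 1
2 ÷ 1 → quotient 2, remainder 0

[11; 1, 3, 5, 2]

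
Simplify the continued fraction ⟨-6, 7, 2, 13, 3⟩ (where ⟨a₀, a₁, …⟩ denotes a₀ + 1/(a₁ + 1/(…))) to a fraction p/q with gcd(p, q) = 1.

-3643/621

Start with 3.
13 + 1/(3/1) = 13 + 1/3 = 40/3
2 + 1/(40/3) = 2 + 3/40 = 83/40
7 + 1/(83/40) = 7 + 40/83 = 621/83
-6 + 1/(621/83) = -6 + 83/621 = -3643/621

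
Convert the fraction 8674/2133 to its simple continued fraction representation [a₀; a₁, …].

Repeatedly divide and take the remainder:
8674 ÷ 2133 → quotient 4, remainder 142
2133 ÷ 142 → quotient 15, remainder 3
142 ÷ 3 → quotient 47, remainder 1
3 ÷ 1 → quotient 3, remainder 0

[4; 15, 47, 3]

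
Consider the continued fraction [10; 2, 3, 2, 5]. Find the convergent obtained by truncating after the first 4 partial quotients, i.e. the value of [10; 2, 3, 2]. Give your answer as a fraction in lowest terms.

167/16

a_0 = 10: 10/1
a_1 = 2: 21/2
a_2 = 3: 73/7
a_3 = 2: 167/16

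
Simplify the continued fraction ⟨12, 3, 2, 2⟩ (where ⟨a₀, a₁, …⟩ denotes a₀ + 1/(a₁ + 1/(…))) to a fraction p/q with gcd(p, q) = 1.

a_0 = 12: 12/1
a_1 = 3: 37/3
a_2 = 2: 86/7
a_3 = 2: 209/17

209/17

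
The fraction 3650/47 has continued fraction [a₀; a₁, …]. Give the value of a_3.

1

Run the Euclidean algorithm, recording each quotient:
3650 ÷ 47 → quotient 77, remainder 31
47 ÷ 31 → quotient 1, remainder 16
31 ÷ 16 → quotient 1, remainder 15
16 ÷ 15 → quotient 1, remainder 1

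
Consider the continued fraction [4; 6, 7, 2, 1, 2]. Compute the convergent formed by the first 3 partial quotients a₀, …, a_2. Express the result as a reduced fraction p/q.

179/43

Collapse the nested fraction from the inside out:
Start with 7.
6 + 1/(7/1) = 6 + 1/7 = 43/7
4 + 1/(43/7) = 4 + 7/43 = 179/43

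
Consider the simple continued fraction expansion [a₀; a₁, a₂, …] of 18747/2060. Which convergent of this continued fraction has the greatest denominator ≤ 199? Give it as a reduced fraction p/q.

List convergents until the denominator exceeds the bound:
a_0 = 9: 9/1  (≤ bound)
a_1 = 9: 82/9  (≤ bound)
a_2 = 1: 91/10  (≤ bound)
a_3 = 19: 1811/199  (≤ bound)
a_4 = 1: 1902/209  (> 199, stop)

1811/199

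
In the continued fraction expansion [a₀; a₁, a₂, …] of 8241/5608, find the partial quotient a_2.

7

8241 = 1·5608 + 2633, so a_0 = 1
5608 = 2·2633 + 342, so a_1 = 2
2633 = 7·342 + 239, so a_2 = 7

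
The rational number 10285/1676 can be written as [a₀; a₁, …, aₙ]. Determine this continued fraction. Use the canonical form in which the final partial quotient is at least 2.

[6; 7, 3, 7, 3, 3]

Repeatedly divide and take the remainder:
10285 = 6·1676 + 229, so a_0 = 6
1676 = 7·229 + 73, so a_1 = 7
229 = 3·73 + 10, so a_2 = 3
73 = 7·10 + 3, so a_3 = 7
10 = 3·3 + 1, so a_4 = 3
3 = 3·1 + 0, so a_5 = 3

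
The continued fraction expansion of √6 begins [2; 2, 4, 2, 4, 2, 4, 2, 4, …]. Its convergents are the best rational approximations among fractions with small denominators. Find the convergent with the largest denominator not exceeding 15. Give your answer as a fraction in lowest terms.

a_0 = 2: 2/1  (≤ bound)
a_1 = 2: 5/2  (≤ bound)
a_2 = 4: 22/9  (≤ bound)
a_3 = 2: 49/20  (> 15, stop)

22/9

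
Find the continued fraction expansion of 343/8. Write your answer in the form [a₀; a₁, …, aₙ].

343 = 42·8 + 7, so a_0 = 42
8 = 1·7 + 1, so a_1 = 1
7 = 7·1 + 0, so a_2 = 7

[42; 1, 7]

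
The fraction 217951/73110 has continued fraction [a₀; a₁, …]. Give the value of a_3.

217951 = 2·73110 + 71731, so a_0 = 2
73110 = 1·71731 + 1379, so a_1 = 1
71731 = 52·1379 + 23, so a_2 = 52
1379 = 59·23 + 22, so a_3 = 59

59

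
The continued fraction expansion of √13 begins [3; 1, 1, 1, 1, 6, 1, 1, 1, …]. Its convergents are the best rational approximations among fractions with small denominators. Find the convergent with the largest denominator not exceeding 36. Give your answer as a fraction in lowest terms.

List convergents until the denominator exceeds the bound:
a_0 = 3: 3/1  (≤ bound)
a_1 = 1: 4/1  (≤ bound)
a_2 = 1: 7/2  (≤ bound)
a_3 = 1: 11/3  (≤ bound)
a_4 = 1: 18/5  (≤ bound)
a_5 = 6: 119/33  (≤ bound)
a_6 = 1: 137/38  (> 36, stop)

119/33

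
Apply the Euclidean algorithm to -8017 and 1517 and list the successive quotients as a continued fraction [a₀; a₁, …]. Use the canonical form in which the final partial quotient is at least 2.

-8017 = -6·1517 + 1085, so a_0 = -6
1517 = 1·1085 + 432, so a_1 = 1
1085 = 2·432 + 221, so a_2 = 2
432 = 1·221 + 211, so a_3 = 1
221 = 1·211 + 10, so a_4 = 1
211 = 21·10 + 1, so a_5 = 21
10 = 10·1 + 0, so a_6 = 10

[-6; 1, 2, 1, 1, 21, 10]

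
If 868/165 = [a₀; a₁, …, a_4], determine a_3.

5

868 = 5·165 + 43, so a_0 = 5
165 = 3·43 + 36, so a_1 = 3
43 = 1·36 + 7, so a_2 = 1
36 = 5·7 + 1, so a_3 = 5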